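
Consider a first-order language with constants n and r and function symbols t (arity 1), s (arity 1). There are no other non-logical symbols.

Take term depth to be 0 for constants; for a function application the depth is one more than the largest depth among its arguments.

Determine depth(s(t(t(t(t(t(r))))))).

depth(t(r)) = 1 + depth(r) = 1 + 0 = 1
depth(t(t(r))) = 1 + depth(t(r)) = 1 + 1 = 2
depth(t(t(t(r)))) = 1 + depth(t(t(r))) = 1 + 2 = 3
depth(t(t(t(t(r))))) = 1 + depth(t(t(t(r)))) = 1 + 3 = 4
depth(t(t(t(t(t(r)))))) = 1 + depth(t(t(t(t(r))))) = 1 + 4 = 5
depth(s(t(t(t(t(t(r))))))) = 1 + depth(t(t(t(t(t(r)))))) = 1 + 5 = 6

6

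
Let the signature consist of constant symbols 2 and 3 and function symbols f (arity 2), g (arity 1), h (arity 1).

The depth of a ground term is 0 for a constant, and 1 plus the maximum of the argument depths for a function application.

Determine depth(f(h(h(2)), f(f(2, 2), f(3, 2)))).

3

depth(h(2)) = 1 + depth(2) = 1 + 0 = 1
depth(h(h(2))) = 1 + depth(h(2)) = 1 + 1 = 2
depth(f(2, 2)) = 1 + max(0, 0) = 1
depth(f(3, 2)) = 1 + max(0, 0) = 1
depth(f(f(2, 2), f(3, 2))) = 1 + max(1, 1) = 2
depth(f(h(h(2)), f(f(2, 2), f(3, 2)))) = 1 + max(2, 2) = 3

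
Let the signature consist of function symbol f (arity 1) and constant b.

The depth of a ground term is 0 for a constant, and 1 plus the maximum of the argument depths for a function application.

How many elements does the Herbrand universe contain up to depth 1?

2

Write N_k for the number of ground terms of depth ≤ k. A term of depth ≤ k is either a constant or a function symbol applied to arguments of depth ≤ k−1, so N_k = 1 + N_{k-1}.
N_0 = 1
N_1 = 1 + 1 = 2
Explicitly: b, f(b).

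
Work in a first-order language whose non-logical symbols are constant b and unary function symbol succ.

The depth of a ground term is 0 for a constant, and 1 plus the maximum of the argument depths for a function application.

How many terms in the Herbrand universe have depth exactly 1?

1

Let N_k count ground terms of depth at most k. Each non-constant term of depth ≤ k is some function symbol applied to depth-≤(k−1) arguments, giving N_k = 1 + N_{k-1}.
N_0 = 1
N_1 = 1 + 1 = 2
Terms of depth exactly 1: N_1 − N_0 = 2 − 1 = 1.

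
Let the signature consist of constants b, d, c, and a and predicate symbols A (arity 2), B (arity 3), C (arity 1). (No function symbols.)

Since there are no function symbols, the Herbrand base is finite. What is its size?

84

With no function symbols, the Herbrand universe is just the 4 constants.
Ground atoms per predicate: A: 4^2 = 16, B: 4^3 = 64, C: 4.
Herbrand base size = 16 + 64 + 4 = 84.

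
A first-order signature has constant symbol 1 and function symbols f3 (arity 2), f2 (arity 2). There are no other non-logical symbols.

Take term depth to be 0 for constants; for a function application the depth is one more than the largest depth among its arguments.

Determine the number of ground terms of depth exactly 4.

Let N_k = |{terms of depth ≤ k}|. Then N_0 = 1 and N_k = 1 + N_{k-1}^2 + N_{k-1}^2 for k ≥ 1 (one summand per function symbol, arity giving the exponent).
N_0 = 1
N_1 = 1 + 1^2 + 1^2 = 3
N_2 = 1 + 3^2 + 3^2 = 19
N_3 = 1 + 19^2 + 19^2 = 723
N_4 = 1 + 723^2 + 723^2 = 1045459
Terms of depth exactly 4: N_4 − N_3 = 1045459 − 723 = 1044736.

1044736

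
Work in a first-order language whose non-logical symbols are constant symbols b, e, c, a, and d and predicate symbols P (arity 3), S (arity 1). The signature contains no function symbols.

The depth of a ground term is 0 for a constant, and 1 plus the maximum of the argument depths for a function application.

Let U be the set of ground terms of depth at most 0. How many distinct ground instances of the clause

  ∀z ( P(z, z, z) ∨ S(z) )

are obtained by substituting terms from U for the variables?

5

Ground terms of depth ≤ 0:
  With no function symbols every ground term is a constant, so there are exactly 5 ground terms at every depth bound.
  N_0 = 5
  Explicitly: b, e, c, a, d.
So there are 5 ground terms available for substitution.
The body mentions the single quantified variable z; since ground terms form a free algebra, no two substitutions collapse to the same formula.
Number of ground instances = 5.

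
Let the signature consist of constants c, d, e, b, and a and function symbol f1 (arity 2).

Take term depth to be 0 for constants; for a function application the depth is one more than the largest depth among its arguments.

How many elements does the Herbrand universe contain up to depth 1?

30

Let N_k count ground terms of depth at most k. Each non-constant term of depth ≤ k is some function symbol applied to depth-≤(k−1) arguments, giving N_k = 5 + N_{k-1}^2.
N_0 = 5
N_1 = 5 + 5^2 = 30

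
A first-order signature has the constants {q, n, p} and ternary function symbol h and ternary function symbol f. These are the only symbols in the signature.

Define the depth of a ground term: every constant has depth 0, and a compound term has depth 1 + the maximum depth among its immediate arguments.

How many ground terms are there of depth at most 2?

370389

If N_k denotes the number of depth-≤k ground terms, the 3 constants give N_0 = 3, and each function symbol of arity r contributes N_{k-1}^r new terms at level k: N_k = 3 + N_{k-1}^3 + N_{k-1}^3.
N_0 = 3
N_1 = 3 + 3^3 + 3^3 = 57
N_2 = 3 + 57^3 + 57^3 = 370389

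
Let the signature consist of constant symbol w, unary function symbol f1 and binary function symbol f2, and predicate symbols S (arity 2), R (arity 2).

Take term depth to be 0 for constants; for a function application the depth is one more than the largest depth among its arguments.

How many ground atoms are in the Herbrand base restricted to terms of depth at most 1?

18

First count ground terms of depth ≤ 1.
Let N_k count ground terms of depth at most k. Each non-constant term of depth ≤ k is some function symbol applied to depth-≤(k−1) arguments, giving N_k = 1 + N_{k-1} + N_{k-1}^2.
N_0 = 1
N_1 = 1 + 1 + 1^2 = 3
Explicitly: w, f1(w), f2(w, w).
So |H| = 3.
Ground atoms are formed by filling each argument slot of a predicate with a term from H, so an r-ary predicate gives |H|^r atoms:
  S: 3^2 = 9;  R: 3^2 = 9
Total ground atoms: 9 + 9 = 18.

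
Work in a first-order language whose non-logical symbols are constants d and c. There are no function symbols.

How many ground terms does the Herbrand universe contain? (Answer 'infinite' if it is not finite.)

2

There are no function symbols, so every ground term is one of the 2 constants.
The Herbrand universe is {d, c}, which is finite with 2 elements.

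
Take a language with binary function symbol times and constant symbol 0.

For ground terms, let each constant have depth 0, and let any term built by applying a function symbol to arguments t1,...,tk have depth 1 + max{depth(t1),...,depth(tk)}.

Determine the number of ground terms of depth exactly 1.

Count level by level. With function symbols times/2, the terms of depth ≤ k are the 1 constant together with each function applied to depth-≤(k−1) tuples, so N_k = 1 + N_{k-1}^2.
N_0 = 1
N_1 = 1 + 1^2 = 2
Terms of depth exactly 1: N_1 − N_0 = 2 − 1 = 1.

1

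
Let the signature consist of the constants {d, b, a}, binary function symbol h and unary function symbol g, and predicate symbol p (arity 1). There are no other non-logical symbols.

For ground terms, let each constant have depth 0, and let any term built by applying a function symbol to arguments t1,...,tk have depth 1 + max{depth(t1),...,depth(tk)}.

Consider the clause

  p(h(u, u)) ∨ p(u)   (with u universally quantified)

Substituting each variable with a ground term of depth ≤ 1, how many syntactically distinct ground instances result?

Ground terms of depth ≤ 1:
  Count level by level. With function symbols h/2, g/1, the terms of depth ≤ k are the 3 constants together with each function applied to depth-≤(k−1) tuples, so N_k = 3 + N_{k-1}^2 + N_{k-1}.
  N_0 = 3
  N_1 = 3 + 3^2 + 3 = 15
So there are 15 ground terms available for substitution.
The variable u ranges independently over the available ground terms, and distinct assignments produce distinct instances.
Number of ground instances = 15.

15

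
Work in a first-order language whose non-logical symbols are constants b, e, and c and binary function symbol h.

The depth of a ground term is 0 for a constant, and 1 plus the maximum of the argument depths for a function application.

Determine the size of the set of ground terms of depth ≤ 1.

Count level by level. With function symbols h/2, the terms of depth ≤ k are the 3 constants together with each function applied to depth-≤(k−1) tuples, so N_k = 3 + N_{k-1}^2.
N_0 = 3
N_1 = 3 + 3^2 = 12
Explicitly: b, e, c, h(b, b), h(b, e), h(b, c), h(e, b), h(e, e), h(e, c), h(c, b), h(c, e), h(c, c).

12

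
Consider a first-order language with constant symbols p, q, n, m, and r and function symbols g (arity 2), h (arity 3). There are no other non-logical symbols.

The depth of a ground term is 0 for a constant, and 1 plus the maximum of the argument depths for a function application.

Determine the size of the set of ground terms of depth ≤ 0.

5

Count level by level. With function symbols g/2, h/3, the terms of depth ≤ k are the 5 constants together with each function applied to depth-≤(k−1) tuples, so N_k = 5 + N_{k-1}^2 + N_{k-1}^3.
N_0 = 5
Explicitly: p, q, n, m, r.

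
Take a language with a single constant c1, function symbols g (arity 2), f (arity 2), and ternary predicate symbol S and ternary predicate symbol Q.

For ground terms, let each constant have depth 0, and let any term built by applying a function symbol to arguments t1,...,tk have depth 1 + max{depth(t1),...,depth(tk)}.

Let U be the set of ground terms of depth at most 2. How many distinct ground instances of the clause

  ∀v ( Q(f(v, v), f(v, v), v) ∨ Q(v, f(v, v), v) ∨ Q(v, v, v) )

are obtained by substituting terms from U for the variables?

Ground terms of depth ≤ 2:
  Let N_k = |{terms of depth ≤ k}|. Then N_0 = 1 and N_k = 1 + N_{k-1}^2 + N_{k-1}^2 for k ≥ 1 (one summand per function symbol, arity giving the exponent).
  N_0 = 1
  N_1 = 1 + 1^2 + 1^2 = 3
  N_2 = 1 + 3^2 + 3^2 = 19
So there are 19 ground terms available for substitution.
The variable v ranges independently over the available ground terms, and distinct assignments produce distinct instances.
Number of ground instances = 19.

19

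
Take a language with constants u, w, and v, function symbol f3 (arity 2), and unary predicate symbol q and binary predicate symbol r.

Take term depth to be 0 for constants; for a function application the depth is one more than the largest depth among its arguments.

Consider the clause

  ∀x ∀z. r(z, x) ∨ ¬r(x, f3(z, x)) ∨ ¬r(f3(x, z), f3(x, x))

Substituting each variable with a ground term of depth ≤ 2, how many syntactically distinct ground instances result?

21609

Ground terms of depth ≤ 2:
  Write N_k for the number of ground terms of depth ≤ k. A term of depth ≤ k is either a constant or a function symbol applied to arguments of depth ≤ k−1, so N_k = 3 + N_{k-1}^2.
  N_0 = 3
  N_1 = 3 + 3^2 = 12
  N_2 = 3 + 12^2 = 147
So there are 147 ground terms available for substitution.
Each of x, z ranges independently over the available ground terms, and distinct assignments produce distinct instances.
Number of ground instances = 147^2 = 21609.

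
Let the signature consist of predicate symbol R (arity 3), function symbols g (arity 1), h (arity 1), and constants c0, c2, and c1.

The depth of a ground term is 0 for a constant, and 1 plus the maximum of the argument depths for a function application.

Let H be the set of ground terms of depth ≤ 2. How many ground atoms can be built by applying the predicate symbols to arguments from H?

First count ground terms of depth ≤ 2.
Count level by level. With function symbols g/1, h/1, the terms of depth ≤ k are the 3 constants together with each function applied to depth-≤(k−1) tuples, so N_k = 3 + N_{k-1} + N_{k-1}.
N_0 = 3
N_1 = 3 + 3 + 3 = 9
N_2 = 3 + 9 + 9 = 21
So |H| = 21.
Each predicate of arity r yields |H|^r ground atoms (one per choice of an r-tuple from H):
  R: 21^3 = 9261
Total ground atoms: 9261.

9261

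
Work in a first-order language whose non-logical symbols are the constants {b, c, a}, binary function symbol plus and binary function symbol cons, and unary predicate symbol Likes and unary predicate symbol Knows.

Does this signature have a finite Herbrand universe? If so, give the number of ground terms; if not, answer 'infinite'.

The signature has at least one function symbol (plus, arity 2) and at least one constant (b).
Iterating plus gives infinitely many distinct ground terms: b, plus(b, b), plus(plus(b, b), plus(b, b)), ...
So the Herbrand universe is infinite.

infinite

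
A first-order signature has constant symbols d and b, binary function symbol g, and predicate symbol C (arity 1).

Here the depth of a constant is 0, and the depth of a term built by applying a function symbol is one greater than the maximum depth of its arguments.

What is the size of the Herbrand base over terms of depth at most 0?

2

First count ground terms of depth ≤ 0.
Let N_k = |{terms of depth ≤ k}|. Then N_0 = 2 and N_k = 2 + N_{k-1}^2 for k ≥ 1 (one summand per function symbol, arity giving the exponent).
N_0 = 2
Explicitly: d, b.
So |H| = 2.
A ground atom is a predicate applied to a tuple of terms from H, so the count is the sum over predicates of |H|^arity:
  C: 2
Total ground atoms: 2.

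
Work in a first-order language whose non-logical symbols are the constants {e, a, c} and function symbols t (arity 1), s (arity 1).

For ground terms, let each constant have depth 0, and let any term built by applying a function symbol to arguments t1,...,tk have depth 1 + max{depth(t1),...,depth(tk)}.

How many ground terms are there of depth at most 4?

93

Count level by level. With function symbols t/1, s/1, the terms of depth ≤ k are the 3 constants together with each function applied to depth-≤(k−1) tuples, so N_k = 3 + N_{k-1} + N_{k-1}.
N_0 = 3
N_1 = 3 + 3 + 3 = 9
N_2 = 3 + 9 + 9 = 21
N_3 = 3 + 21 + 21 = 45
N_4 = 3 + 45 + 45 = 93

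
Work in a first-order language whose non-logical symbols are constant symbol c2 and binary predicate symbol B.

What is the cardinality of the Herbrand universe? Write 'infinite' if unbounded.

There are no function symbols, so the only ground term is the single constant.
The Herbrand universe is {c2}, finite with 1 element.

1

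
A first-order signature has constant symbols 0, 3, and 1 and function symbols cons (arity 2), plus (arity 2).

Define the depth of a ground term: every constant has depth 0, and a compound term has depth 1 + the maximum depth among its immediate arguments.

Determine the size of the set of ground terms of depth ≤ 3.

Let N_k count ground terms of depth at most k. Each non-constant term of depth ≤ k is some function symbol applied to depth-≤(k−1) arguments, giving N_k = 3 + N_{k-1}^2 + N_{k-1}^2.
N_0 = 3
N_1 = 3 + 3^2 + 3^2 = 21
N_2 = 3 + 21^2 + 21^2 = 885
N_3 = 3 + 885^2 + 885^2 = 1566453

1566453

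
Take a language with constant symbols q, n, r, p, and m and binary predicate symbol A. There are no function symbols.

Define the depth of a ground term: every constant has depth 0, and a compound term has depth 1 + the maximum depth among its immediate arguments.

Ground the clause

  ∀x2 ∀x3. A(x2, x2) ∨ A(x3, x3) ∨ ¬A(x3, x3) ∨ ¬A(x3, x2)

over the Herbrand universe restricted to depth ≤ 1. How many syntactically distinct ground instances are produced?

25

Ground terms of depth ≤ 1:
  With no function symbols every ground term is a constant, so there are exactly 5 ground terms at every depth bound.
  N_0 = 5
  N_1 = 5
  Explicitly: q, n, r, p, m.
So there are 5 ground terms available for substitution.
Each of x2, x3 ranges independently over the available ground terms, and distinct assignments produce distinct instances.
Number of ground instances = 5^2 = 25.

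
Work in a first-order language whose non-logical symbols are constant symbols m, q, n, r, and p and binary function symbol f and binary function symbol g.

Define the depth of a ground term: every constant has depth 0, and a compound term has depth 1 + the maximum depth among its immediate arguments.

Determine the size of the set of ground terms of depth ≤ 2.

6055

Count level by level. With function symbols f/2, g/2, the terms of depth ≤ k are the 5 constants together with each function applied to depth-≤(k−1) tuples, so N_k = 5 + N_{k-1}^2 + N_{k-1}^2.
N_0 = 5
N_1 = 5 + 5^2 + 5^2 = 55
N_2 = 5 + 55^2 + 55^2 = 6055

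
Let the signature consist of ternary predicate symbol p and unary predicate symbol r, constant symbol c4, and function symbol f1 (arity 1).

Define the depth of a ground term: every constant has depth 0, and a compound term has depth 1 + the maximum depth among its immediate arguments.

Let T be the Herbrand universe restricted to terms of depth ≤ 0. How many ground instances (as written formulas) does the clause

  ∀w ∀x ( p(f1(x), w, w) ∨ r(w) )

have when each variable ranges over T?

1

Ground terms of depth ≤ 0:
  Count level by level. With function symbols f1/1, the terms of depth ≤ k are the 1 constant together with each function applied to depth-≤(k−1) tuples, so N_k = 1 + N_{k-1}.
  N_0 = 1
So there is exactly 1 ground term available for substitution.
The body mentions every one of the 2 quantified variables; since ground terms form a free algebra, no two substitutions collapse to the same formula.
Number of ground instances = 1^2 = 1.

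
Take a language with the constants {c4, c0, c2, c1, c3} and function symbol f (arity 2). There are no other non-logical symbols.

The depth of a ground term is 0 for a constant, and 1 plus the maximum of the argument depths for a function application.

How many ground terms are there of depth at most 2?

Count level by level. With function symbols f/2, the terms of depth ≤ k are the 5 constants together with each function applied to depth-≤(k−1) tuples, so N_k = 5 + N_{k-1}^2.
N_0 = 5
N_1 = 5 + 5^2 = 30
N_2 = 5 + 30^2 = 905

905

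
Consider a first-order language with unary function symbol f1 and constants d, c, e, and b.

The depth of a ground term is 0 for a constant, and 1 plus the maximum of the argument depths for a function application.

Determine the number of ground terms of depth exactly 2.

4

Count level by level. With function symbols f1/1, the terms of depth ≤ k are the 4 constants together with each function applied to depth-≤(k−1) tuples, so N_k = 4 + N_{k-1}.
N_0 = 4
N_1 = 4 + 4 = 8
N_2 = 4 + 8 = 12
Terms of depth exactly 2: N_2 − N_1 = 12 − 8 = 4.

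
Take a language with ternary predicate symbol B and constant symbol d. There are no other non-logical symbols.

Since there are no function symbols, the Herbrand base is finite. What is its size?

With no function symbols, the Herbrand universe is just the 1 constant.
Ground atoms per predicate: B: 1^3 = 1.
Herbrand base size = 1 = 1.

1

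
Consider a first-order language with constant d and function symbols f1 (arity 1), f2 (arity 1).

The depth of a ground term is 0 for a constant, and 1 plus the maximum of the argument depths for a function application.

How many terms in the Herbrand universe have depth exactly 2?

4

If N_k denotes the number of depth-≤k ground terms, the 1 constant gives N_0 = 1, and each function symbol of arity r contributes N_{k-1}^r new terms at level k: N_k = 1 + N_{k-1} + N_{k-1}.
N_0 = 1
N_1 = 1 + 1 + 1 = 3
N_2 = 1 + 3 + 3 = 7
Terms of depth exactly 2: N_2 − N_1 = 7 − 3 = 4.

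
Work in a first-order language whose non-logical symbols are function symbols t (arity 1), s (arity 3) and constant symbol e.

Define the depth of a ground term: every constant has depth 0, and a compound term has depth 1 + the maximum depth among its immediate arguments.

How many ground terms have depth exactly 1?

Let N_k = |{terms of depth ≤ k}|. Then N_0 = 1 and N_k = 1 + N_{k-1} + N_{k-1}^3 for k ≥ 1 (one summand per function symbol, arity giving the exponent).
N_0 = 1
N_1 = 1 + 1 + 1^3 = 3
Terms of depth exactly 1: N_1 − N_0 = 3 − 1 = 2.

2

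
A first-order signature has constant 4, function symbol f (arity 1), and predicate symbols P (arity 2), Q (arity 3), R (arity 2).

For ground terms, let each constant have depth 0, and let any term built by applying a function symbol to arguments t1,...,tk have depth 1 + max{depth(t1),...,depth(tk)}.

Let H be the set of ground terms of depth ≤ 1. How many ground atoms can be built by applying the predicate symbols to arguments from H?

16

First count ground terms of depth ≤ 1.
Count level by level. With function symbols f/1, the terms of depth ≤ k are the 1 constant together with each function applied to depth-≤(k−1) tuples, so N_k = 1 + N_{k-1}.
N_0 = 1
N_1 = 1 + 1 = 2
So |H| = 2.
Each predicate of arity r yields |H|^r ground atoms (one per choice of an r-tuple from H):
  P: 2^2 = 4;  Q: 2^3 = 8;  R: 2^2 = 4
Total ground atoms: 4 + 8 + 4 = 16.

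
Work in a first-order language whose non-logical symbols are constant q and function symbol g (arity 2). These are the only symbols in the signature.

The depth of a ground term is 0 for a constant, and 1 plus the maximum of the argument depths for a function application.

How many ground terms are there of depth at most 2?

5

Count level by level. With function symbols g/2, the terms of depth ≤ k are the 1 constant together with each function applied to depth-≤(k−1) tuples, so N_k = 1 + N_{k-1}^2.
N_0 = 1
N_1 = 1 + 1^2 = 2
N_2 = 1 + 2^2 = 5
Explicitly: q, g(q, q), g(q, g(q, q)), g(g(q, q), q), g(g(q, q), g(q, q)).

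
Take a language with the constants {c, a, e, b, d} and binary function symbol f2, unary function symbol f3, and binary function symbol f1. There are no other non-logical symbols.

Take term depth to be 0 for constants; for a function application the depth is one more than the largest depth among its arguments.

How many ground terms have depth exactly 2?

7205

Let N_k count ground terms of depth at most k. Each non-constant term of depth ≤ k is some function symbol applied to depth-≤(k−1) arguments, giving N_k = 5 + N_{k-1}^2 + N_{k-1} + N_{k-1}^2.
N_0 = 5
N_1 = 5 + 5^2 + 5 + 5^2 = 60
N_2 = 5 + 60^2 + 60 + 60^2 = 7265
Terms of depth exactly 2: N_2 − N_1 = 7265 − 60 = 7205.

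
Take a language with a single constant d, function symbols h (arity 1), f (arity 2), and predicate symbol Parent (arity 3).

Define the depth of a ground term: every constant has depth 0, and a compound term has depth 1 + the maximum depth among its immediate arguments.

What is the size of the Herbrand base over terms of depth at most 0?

1

First count ground terms of depth ≤ 0.
If N_k denotes the number of depth-≤k ground terms, the 1 constant gives N_0 = 1, and each function symbol of arity r contributes N_{k-1}^r new terms at level k: N_k = 1 + N_{k-1} + N_{k-1}^2.
N_0 = 1
So |H| = 1.
For each predicate symbol, the number of ground atoms is |H| raised to its arity; summing:
  Parent: 1^3 = 1
Total ground atoms: 1.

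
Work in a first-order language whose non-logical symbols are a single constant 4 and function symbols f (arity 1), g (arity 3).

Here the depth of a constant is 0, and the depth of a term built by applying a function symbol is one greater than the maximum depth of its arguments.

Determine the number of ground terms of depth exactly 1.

Let N_k = |{terms of depth ≤ k}|. Then N_0 = 1 and N_k = 1 + N_{k-1} + N_{k-1}^3 for k ≥ 1 (one summand per function symbol, arity giving the exponent).
N_0 = 1
N_1 = 1 + 1 + 1^3 = 3
Terms of depth exactly 1: N_1 − N_0 = 3 − 1 = 2.

2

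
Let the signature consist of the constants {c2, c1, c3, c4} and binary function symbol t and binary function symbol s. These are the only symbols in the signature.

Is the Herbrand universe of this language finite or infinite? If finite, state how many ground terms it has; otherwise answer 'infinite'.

The signature has at least one function symbol (t, arity 2) and at least one constant (c2).
Iterating t gives infinitely many distinct ground terms: c2, t(c2, c2), t(t(c2, c2), t(c2, c2)), ...
So the Herbrand universe is infinite.

infinite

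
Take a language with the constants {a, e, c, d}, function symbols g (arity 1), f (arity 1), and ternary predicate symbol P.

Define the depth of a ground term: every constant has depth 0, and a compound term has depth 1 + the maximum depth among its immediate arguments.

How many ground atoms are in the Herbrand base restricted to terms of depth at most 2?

First count ground terms of depth ≤ 2.
Let N_k = |{terms of depth ≤ k}|. Then N_0 = 4 and N_k = 4 + N_{k-1} + N_{k-1} for k ≥ 1 (one summand per function symbol, arity giving the exponent).
N_0 = 4
N_1 = 4 + 4 + 4 = 12
N_2 = 4 + 12 + 12 = 28
So |H| = 28.
For each predicate symbol, the number of ground atoms is |H| raised to its arity; summing:
  P: 28^3 = 21952
Total ground atoms: 21952.

21952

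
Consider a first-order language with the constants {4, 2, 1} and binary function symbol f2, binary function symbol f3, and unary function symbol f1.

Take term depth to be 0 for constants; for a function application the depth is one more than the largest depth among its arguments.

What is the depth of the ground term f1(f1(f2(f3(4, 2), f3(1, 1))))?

depth(f3(4, 2)) = 1 + max(0, 0) = 1
depth(f3(1, 1)) = 1 + max(0, 0) = 1
depth(f2(f3(4, 2), f3(1, 1))) = 1 + max(1, 1) = 2
depth(f1(f2(f3(4, 2), f3(1, 1)))) = 1 + depth(f2(f3(4, 2), f3(1, 1))) = 1 + 2 = 3
depth(f1(f1(f2(f3(4, 2), f3(1, 1))))) = 1 + depth(f1(f2(f3(4, 2), f3(1, 1)))) = 1 + 3 = 4

4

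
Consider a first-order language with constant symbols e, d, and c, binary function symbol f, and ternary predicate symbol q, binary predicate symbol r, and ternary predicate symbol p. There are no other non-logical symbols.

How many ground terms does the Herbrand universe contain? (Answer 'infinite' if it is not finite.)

The signature has at least one function symbol (f, arity 2) and at least one constant (e).
Iterating f gives infinitely many distinct ground terms: e, f(e, e), f(f(e, e), f(e, e)), ...
So the Herbrand universe is infinite.

infinite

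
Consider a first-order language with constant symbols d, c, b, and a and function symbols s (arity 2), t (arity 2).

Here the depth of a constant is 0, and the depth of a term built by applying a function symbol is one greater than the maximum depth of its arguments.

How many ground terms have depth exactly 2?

Count level by level. With function symbols s/2, t/2, the terms of depth ≤ k are the 4 constants together with each function applied to depth-≤(k−1) tuples, so N_k = 4 + N_{k-1}^2 + N_{k-1}^2.
N_0 = 4
N_1 = 4 + 4^2 + 4^2 = 36
N_2 = 4 + 36^2 + 36^2 = 2596
Terms of depth exactly 2: N_2 − N_1 = 2596 − 36 = 2560.

2560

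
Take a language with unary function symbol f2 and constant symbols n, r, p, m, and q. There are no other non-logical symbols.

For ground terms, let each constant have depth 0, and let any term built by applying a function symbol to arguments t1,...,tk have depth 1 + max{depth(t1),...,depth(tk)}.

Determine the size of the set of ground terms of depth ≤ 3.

Count level by level. With function symbols f2/1, the terms of depth ≤ k are the 5 constants together with each function applied to depth-≤(k−1) tuples, so N_k = 5 + N_{k-1}.
N_0 = 5
N_1 = 5 + 5 = 10
N_2 = 5 + 10 = 15
N_3 = 5 + 15 = 20

20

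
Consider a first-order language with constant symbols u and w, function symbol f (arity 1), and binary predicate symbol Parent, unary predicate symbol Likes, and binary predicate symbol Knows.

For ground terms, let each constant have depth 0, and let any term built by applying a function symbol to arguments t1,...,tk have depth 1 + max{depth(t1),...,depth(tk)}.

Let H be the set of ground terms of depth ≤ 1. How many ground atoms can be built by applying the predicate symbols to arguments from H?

36

First count ground terms of depth ≤ 1.
Count level by level. With function symbols f/1, the terms of depth ≤ k are the 2 constants together with each function applied to depth-≤(k−1) tuples, so N_k = 2 + N_{k-1}.
N_0 = 2
N_1 = 2 + 2 = 4
Explicitly: u, w, f(u), f(w).
So |H| = 4.
A ground atom is a predicate applied to a tuple of terms from H, so the count is the sum over predicates of |H|^arity:
  Parent: 4^2 = 16;  Likes: 4;  Knows: 4^2 = 16
Total ground atoms: 16 + 4 + 16 = 36.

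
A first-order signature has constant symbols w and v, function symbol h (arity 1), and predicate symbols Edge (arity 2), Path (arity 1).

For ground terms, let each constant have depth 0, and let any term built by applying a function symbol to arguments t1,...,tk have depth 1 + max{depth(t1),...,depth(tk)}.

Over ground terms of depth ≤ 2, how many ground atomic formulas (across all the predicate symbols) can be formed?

First count ground terms of depth ≤ 2.
Let N_k count ground terms of depth at most k. Each non-constant term of depth ≤ k is some function symbol applied to depth-≤(k−1) arguments, giving N_k = 2 + N_{k-1}.
N_0 = 2
N_1 = 2 + 2 = 4
N_2 = 2 + 4 = 6
Explicitly: w, v, h(w), h(v), h(h(w)), h(h(v)).
So |H| = 6.
Each predicate of arity r yields |H|^r ground atoms (one per choice of an r-tuple from H):
  Edge: 6^2 = 36;  Path: 6
Total ground atoms: 36 + 6 = 42.

42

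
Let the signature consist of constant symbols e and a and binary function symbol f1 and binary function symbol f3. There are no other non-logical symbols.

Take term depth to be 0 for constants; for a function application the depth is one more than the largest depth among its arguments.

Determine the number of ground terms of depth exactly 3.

Count level by level. With function symbols f1/2, f3/2, the terms of depth ≤ k are the 2 constants together with each function applied to depth-≤(k−1) tuples, so N_k = 2 + N_{k-1}^2 + N_{k-1}^2.
N_0 = 2
N_1 = 2 + 2^2 + 2^2 = 10
N_2 = 2 + 10^2 + 10^2 = 202
N_3 = 2 + 202^2 + 202^2 = 81610
Terms of depth exactly 3: N_3 − N_2 = 81610 − 202 = 81408.

81408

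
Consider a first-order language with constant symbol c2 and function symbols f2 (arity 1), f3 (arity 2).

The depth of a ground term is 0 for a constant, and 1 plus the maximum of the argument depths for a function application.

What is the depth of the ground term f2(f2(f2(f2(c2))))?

4

depth(f2(c2)) = 1 + depth(c2) = 1 + 0 = 1
depth(f2(f2(c2))) = 1 + depth(f2(c2)) = 1 + 1 = 2
depth(f2(f2(f2(c2)))) = 1 + depth(f2(f2(c2))) = 1 + 2 = 3
depth(f2(f2(f2(f2(c2))))) = 1 + depth(f2(f2(f2(c2)))) = 1 + 3 = 4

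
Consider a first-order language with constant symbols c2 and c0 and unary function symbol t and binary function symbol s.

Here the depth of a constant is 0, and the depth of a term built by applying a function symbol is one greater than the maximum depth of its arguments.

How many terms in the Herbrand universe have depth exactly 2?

Count level by level. With function symbols t/1, s/2, the terms of depth ≤ k are the 2 constants together with each function applied to depth-≤(k−1) tuples, so N_k = 2 + N_{k-1} + N_{k-1}^2.
N_0 = 2
N_1 = 2 + 2 + 2^2 = 8
N_2 = 2 + 8 + 8^2 = 74
Terms of depth exactly 2: N_2 − N_1 = 74 − 8 = 66.

66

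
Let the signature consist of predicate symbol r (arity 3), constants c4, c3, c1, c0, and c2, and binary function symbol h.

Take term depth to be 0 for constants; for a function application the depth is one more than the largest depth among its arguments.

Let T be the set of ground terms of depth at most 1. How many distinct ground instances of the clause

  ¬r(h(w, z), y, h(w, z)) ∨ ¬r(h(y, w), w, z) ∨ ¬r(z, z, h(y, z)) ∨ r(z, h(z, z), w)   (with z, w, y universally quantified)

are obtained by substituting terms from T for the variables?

Ground terms of depth ≤ 1:
  Count level by level. With function symbols h/2, the terms of depth ≤ k are the 5 constants together with each function applied to depth-≤(k−1) tuples, so N_k = 5 + N_{k-1}^2.
  N_0 = 5
  N_1 = 5 + 5^2 = 30
So there are 30 ground terms available for substitution.
Each of z, w, y ranges independently over the available ground terms, and distinct assignments produce distinct instances.
Number of ground instances = 30^3 = 27000.

27000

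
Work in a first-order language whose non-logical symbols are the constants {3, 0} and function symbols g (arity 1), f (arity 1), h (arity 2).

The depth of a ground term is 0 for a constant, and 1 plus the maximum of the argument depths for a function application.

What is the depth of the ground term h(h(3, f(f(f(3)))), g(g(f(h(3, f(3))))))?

depth(f(3)) = 1 + depth(3) = 1 + 0 = 1
depth(f(f(3))) = 1 + depth(f(3)) = 1 + 1 = 2
depth(f(f(f(3)))) = 1 + depth(f(f(3))) = 1 + 2 = 3
depth(h(3, f(f(f(3))))) = 1 + max(0, 3) = 4
depth(h(3, f(3))) = 1 + max(0, 1) = 2
depth(f(h(3, f(3)))) = 1 + depth(h(3, f(3))) = 1 + 2 = 3
depth(g(f(h(3, f(3))))) = 1 + depth(f(h(3, f(3)))) = 1 + 3 = 4
depth(g(g(f(h(3, f(3)))))) = 1 + depth(g(f(h(3, f(3))))) = 1 + 4 = 5
depth(h(h(3, f(f(f(3)))), g(g(f(h(3, f(3))))))) = 1 + max(4, 5) = 6

6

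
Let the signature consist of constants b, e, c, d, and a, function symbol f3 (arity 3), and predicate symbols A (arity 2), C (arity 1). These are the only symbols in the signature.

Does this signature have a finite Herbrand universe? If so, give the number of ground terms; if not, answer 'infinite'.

The signature has at least one function symbol (f3, arity 3) and at least one constant (b).
Iterating f3 gives infinitely many distinct ground terms: b, f3(b, b, b), f3(f3(b, b, b), f3(b, b, b), f3(b, b, b)), ...
So the Herbrand universe is infinite.

infinite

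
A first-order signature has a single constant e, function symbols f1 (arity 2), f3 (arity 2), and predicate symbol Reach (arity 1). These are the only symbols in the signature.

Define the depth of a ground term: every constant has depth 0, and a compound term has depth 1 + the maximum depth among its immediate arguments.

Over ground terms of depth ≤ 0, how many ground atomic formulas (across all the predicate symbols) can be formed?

1

First count ground terms of depth ≤ 0.
Write N_k for the number of ground terms of depth ≤ k. A term of depth ≤ k is either a constant or a function symbol applied to arguments of depth ≤ k−1, so N_k = 1 + N_{k-1}^2 + N_{k-1}^2.
N_0 = 1
Explicitly: e.
So |H| = 1.
Ground atoms are formed by filling each argument slot of a predicate with a term from H, so an r-ary predicate gives |H|^r atoms:
  Reach: 1
Total ground atoms: 1.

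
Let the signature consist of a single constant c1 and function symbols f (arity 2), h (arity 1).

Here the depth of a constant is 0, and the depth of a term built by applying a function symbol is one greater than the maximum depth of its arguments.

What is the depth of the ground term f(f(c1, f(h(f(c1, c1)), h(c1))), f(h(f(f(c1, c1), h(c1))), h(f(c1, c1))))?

5

depth(f(c1, c1)) = 1 + max(0, 0) = 1
depth(h(f(c1, c1))) = 1 + depth(f(c1, c1)) = 1 + 1 = 2
depth(h(c1)) = 1 + depth(c1) = 1 + 0 = 1
depth(f(h(f(c1, c1)), h(c1))) = 1 + max(2, 1) = 3
depth(f(c1, f(h(f(c1, c1)), h(c1)))) = 1 + max(0, 3) = 4
depth(f(f(c1, c1), h(c1))) = 1 + max(1, 1) = 2
depth(h(f(f(c1, c1), h(c1)))) = 1 + depth(f(f(c1, c1), h(c1))) = 1 + 2 = 3
depth(f(h(f(f(c1, c1), h(c1))), h(f(c1, c1)))) = 1 + max(3, 2) = 4
depth(f(f(c1, f(h(f(c1, c1)), h(c1))), f(h(f(f(c1, c1), h(c1))), h(f(c1, c1))))) = 1 + max(4, 4) = 5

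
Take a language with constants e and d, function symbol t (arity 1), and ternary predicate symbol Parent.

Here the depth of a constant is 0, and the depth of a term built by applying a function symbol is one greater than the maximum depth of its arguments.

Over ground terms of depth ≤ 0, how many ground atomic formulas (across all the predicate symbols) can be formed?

First count ground terms of depth ≤ 0.
Let N_k = |{terms of depth ≤ k}|. Then N_0 = 2 and N_k = 2 + N_{k-1} for k ≥ 1 (one summand per function symbol, arity giving the exponent).
N_0 = 2
So |H| = 2.
Ground atoms are formed by filling each argument slot of a predicate with a term from H, so an r-ary predicate gives |H|^r atoms:
  Parent: 2^3 = 8
Total ground atoms: 8.

8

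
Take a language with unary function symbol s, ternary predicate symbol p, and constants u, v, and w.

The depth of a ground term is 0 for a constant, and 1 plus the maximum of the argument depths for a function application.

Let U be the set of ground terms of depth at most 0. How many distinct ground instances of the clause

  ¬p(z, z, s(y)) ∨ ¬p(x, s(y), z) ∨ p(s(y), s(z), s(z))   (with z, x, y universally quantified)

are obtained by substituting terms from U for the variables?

27

Ground terms of depth ≤ 0:
  Count level by level. With function symbols s/1, the terms of depth ≤ k are the 3 constants together with each function applied to depth-≤(k−1) tuples, so N_k = 3 + N_{k-1}.
  N_0 = 3
So there are 3 ground terms available for substitution.
The body mentions every one of the 3 quantified variables; since ground terms form a free algebra, no two substitutions collapse to the same formula.
Number of ground instances = 3^3 = 27.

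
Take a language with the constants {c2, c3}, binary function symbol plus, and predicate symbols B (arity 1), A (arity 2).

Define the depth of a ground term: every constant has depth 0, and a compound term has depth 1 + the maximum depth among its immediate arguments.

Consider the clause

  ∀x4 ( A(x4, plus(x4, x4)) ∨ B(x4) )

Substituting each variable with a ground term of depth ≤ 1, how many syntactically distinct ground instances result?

Ground terms of depth ≤ 1:
  Write N_k for the number of ground terms of depth ≤ k. A term of depth ≤ k is either a constant or a function symbol applied to arguments of depth ≤ k−1, so N_k = 2 + N_{k-1}^2.
  N_0 = 2
  N_1 = 2 + 2^2 = 6
  Explicitly: c2, c3, plus(c2, c2), plus(c2, c3), plus(c3, c2), plus(c3, c3).
So there are 6 ground terms available for substitution.
There is 1 variable to instantiate (x4),  occurring in at least one literal, so different choices give different ground instances.
Number of ground instances = 6.

6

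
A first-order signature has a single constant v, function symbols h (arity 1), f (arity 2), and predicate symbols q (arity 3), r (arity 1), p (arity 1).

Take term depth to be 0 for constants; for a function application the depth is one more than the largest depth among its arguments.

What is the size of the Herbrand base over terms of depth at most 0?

3

First count ground terms of depth ≤ 0.
Let N_k count ground terms of depth at most k. Each non-constant term of depth ≤ k is some function symbol applied to depth-≤(k−1) arguments, giving N_k = 1 + N_{k-1} + N_{k-1}^2.
N_0 = 1
So |H| = 1.
Each predicate of arity r yields |H|^r ground atoms (one per choice of an r-tuple from H):
  q: 1^3 = 1;  r: 1;  p: 1
Total ground atoms: 1 + 1 + 1 = 3.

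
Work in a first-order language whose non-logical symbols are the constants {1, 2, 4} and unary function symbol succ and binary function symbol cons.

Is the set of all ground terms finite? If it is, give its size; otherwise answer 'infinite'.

infinite

The signature has at least one function symbol (succ, arity 1) and at least one constant (1).
Iterating succ gives infinitely many distinct ground terms: 1, succ(1), succ(succ(1)), ...
So the Herbrand universe is infinite.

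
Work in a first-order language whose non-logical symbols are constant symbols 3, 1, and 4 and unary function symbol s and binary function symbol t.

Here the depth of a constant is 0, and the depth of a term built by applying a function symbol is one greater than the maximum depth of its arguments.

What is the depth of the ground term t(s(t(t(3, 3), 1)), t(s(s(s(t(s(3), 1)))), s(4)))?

7

depth(t(3, 3)) = 1 + max(0, 0) = 1
depth(t(t(3, 3), 1)) = 1 + max(1, 0) = 2
depth(s(t(t(3, 3), 1))) = 1 + depth(t(t(3, 3), 1)) = 1 + 2 = 3
depth(s(3)) = 1 + depth(3) = 1 + 0 = 1
depth(t(s(3), 1)) = 1 + max(1, 0) = 2
depth(s(t(s(3), 1))) = 1 + depth(t(s(3), 1)) = 1 + 2 = 3
depth(s(s(t(s(3), 1)))) = 1 + depth(s(t(s(3), 1))) = 1 + 3 = 4
depth(s(s(s(t(s(3), 1))))) = 1 + depth(s(s(t(s(3), 1)))) = 1 + 4 = 5
depth(s(4)) = 1 + depth(4) = 1 + 0 = 1
depth(t(s(s(s(t(s(3), 1)))), s(4))) = 1 + max(5, 1) = 6
depth(t(s(t(t(3, 3), 1)), t(s(s(s(t(s(3), 1)))), s(4)))) = 1 + max(3, 6) = 7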